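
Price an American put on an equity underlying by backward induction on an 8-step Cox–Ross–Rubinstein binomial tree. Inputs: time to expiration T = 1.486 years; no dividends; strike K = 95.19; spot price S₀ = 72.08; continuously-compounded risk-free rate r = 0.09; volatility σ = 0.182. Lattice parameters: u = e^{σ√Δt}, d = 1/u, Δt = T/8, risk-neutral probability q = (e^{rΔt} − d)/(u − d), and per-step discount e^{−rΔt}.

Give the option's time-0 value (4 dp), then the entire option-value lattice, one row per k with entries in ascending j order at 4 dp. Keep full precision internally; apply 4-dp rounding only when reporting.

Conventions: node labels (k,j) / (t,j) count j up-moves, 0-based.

Δt=0.18575, u=1.08160, d=0.92456, q=0.58775, disc=e^(-rΔt)=0.98342
k=8 terminal: V=max(K-S,0) → 56.7054 50.1686 42.5215 33.5755 23.1100 10.8669 0.0000 0.0000 0.0000
k=7: j=0 S=41.6249 intr=53.5651 cont=51.9870 V=53.5651[EX]; j=1 S=48.6951 intr=46.4949 cont=44.9168 V=46.4949[EX]; j=2 S=56.9662 intr=38.2238 cont=36.6457 V=38.2238[EX]; j=3 S=66.6421 intr=28.5479 cont=26.9698 V=28.5479[EX]; j=4 S=77.9616 intr=17.2284 cont=15.6503 V=17.2284[EX]; j=5 S=91.2037 intr=3.9863 cont=4.4056 V=4.4056[hold]; j=6 S=106.6951 intr=0.0000 cont=0.0000 V=0.0000[hold]; j=7 S=124.8177 intr=0.0000 cont=0.0000 V=0.0000[hold]
k=6: j=0 S=45.0214 intr=50.1686 cont=48.5905 V=50.1686[EX]; j=1 S=52.6685 intr=42.5215 cont=40.9434 V=42.5215[EX]; j=2 S=61.6145 intr=33.5755 cont=31.9974 V=33.5755[EX]; j=3 S=72.0800 intr=23.1100 cont=21.5319 V=23.1100[EX]; j=4 S=84.3231 intr=10.8669 cont=9.5312 V=10.8669[EX]; j=5 S=98.6458 intr=0.0000 cont=1.7861 V=1.7861[hold]; j=6 S=115.4012 intr=0.0000 cont=0.0000 V=0.0000[hold]
k=5: j=0 S=48.6951 intr=46.4949 cont=44.9168 V=46.4949[EX]; j=1 S=56.9662 intr=38.2238 cont=36.6457 V=38.2238[EX]; j=2 S=66.6421 intr=28.5479 cont=26.9698 V=28.5479[EX]; j=3 S=77.9616 intr=17.2284 cont=15.6503 V=17.2284[EX]; j=4 S=91.2037 intr=3.9863 cont=5.4380 V=5.4380[hold]; j=5 S=106.6951 intr=0.0000 cont=0.7241 V=0.7241[hold]
k=4: j=0 S=52.6685 intr=42.5215 cont=40.9434 V=42.5215[EX]; j=1 S=61.6145 intr=33.5755 cont=31.9974 V=33.5755[EX]; j=2 S=72.0800 intr=23.1100 cont=21.5319 V=23.1100[EX]; j=3 S=84.3231 intr=10.8669 cont=10.1279 V=10.8669[EX]; j=4 S=98.6458 intr=0.0000 cont=2.6232 V=2.6232[hold]
k=3: j=0 S=56.9662 intr=38.2238 cont=36.6457 V=38.2238[EX]; j=1 S=66.6421 intr=28.5479 cont=26.9698 V=28.5479[EX]; j=2 S=77.9616 intr=17.2284 cont=15.6503 V=17.2284[EX]; j=3 S=91.2037 intr=3.9863 cont=5.9218 V=5.9218[hold]
k=2: j=0 S=61.6145 intr=33.5755 cont=31.9974 V=33.5755[EX]; j=1 S=72.0800 intr=23.1100 cont=21.5319 V=23.1100[EX]; j=2 S=84.3231 intr=10.8669 cont=10.4075 V=10.8669[EX]
k=1: j=0 S=66.6421 intr=28.5479 cont=26.9698 V=28.5479[EX]; j=1 S=77.9616 intr=17.2284 cont=15.6503 V=17.2284[EX]
k=0: j=0 S=72.0800 intr=23.1100 cont=21.5319 V=23.1100[EX]

price = 23.1100
tree:
23.1100
28.5479 17.2284
33.5755 23.1100 10.8669
38.2238 28.5479 17.2284 5.9218
42.5215 33.5755 23.1100 10.8669 2.6232
46.4949 38.2238 28.5479 17.2284 5.4380 0.7241
50.1686 42.5215 33.5755 23.1100 10.8669 1.7861 0.0000
53.5651 46.4949 38.2238 28.5479 17.2284 4.4056 0.0000 0.0000
56.7054 50.1686 42.5215 33.5755 23.1100 10.8669 0.0000 0.0000 0.0000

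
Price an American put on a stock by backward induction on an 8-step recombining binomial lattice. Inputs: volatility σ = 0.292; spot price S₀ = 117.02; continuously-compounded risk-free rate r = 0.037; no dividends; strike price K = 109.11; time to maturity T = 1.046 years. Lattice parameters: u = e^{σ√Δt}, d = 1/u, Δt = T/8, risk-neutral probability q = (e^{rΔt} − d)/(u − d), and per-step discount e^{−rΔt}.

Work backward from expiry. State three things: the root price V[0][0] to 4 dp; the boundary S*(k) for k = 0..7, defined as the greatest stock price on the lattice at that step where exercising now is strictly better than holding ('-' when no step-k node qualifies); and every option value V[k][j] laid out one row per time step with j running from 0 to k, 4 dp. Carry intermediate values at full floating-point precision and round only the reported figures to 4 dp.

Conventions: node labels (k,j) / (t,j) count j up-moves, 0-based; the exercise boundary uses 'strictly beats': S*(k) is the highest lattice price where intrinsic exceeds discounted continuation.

params: Δt=0.13075 u=1.11136 d=0.89980 q=0.49655 e^(-rΔt)=0.99517
t_8 payoffs: 58.8273 47.0046 32.4022 14.3664 0.0000 0.0000 0.0000 0.0000 0.0000
t_7: node(7,0) S=55.8823 payoff=53.2277 vs cont=52.7011 → 53.2277 [stop]  node(7,1) S=69.0215 payoff=40.0885 vs cont=39.5619 → 40.0885 [stop]  node(7,2) S=85.2501 payoff=23.8599 vs cont=23.3334 → 23.8599 [stop]  node(7,3) S=105.2943 payoff=3.8157 vs cont=7.1979 → 7.1979 [wait]  node(7,4) S=130.0515 payoff=0.0000 vs cont=0.0000 → 0.0000 [wait]  node(7,5) S=160.6296 payoff=0.0000 vs cont=0.0000 → 0.0000 [wait]  node(7,6) S=198.3973 payoff=0.0000 vs cont=0.0000 → 0.0000 [wait]  node(7,7) S=245.0451 payoff=0.0000 vs cont=0.0000 → 0.0000 [wait]  ⇒ S*(7)=85.2501
t_6: node(6,0) S=62.1054 payoff=47.0046 vs cont=46.4780 → 47.0046 [stop]  node(6,1) S=76.7078 payoff=32.4022 vs cont=31.8756 → 32.4022 [stop]  node(6,2) S=94.7436 payoff=14.3664 vs cont=15.5112 → 15.5112 [wait]  node(6,3) S=117.0200 payoff=0.0000 vs cont=3.6063 → 3.6063 [wait]  node(6,4) S=144.5341 payoff=0.0000 vs cont=0.0000 → 0.0000 [wait]  node(6,5) S=178.5174 payoff=0.0000 vs cont=0.0000 → 0.0000 [wait]  node(6,6) S=220.4910 payoff=0.0000 vs cont=0.0000 → 0.0000 [wait]  ⇒ S*(6)=76.7078
t_5: node(5,0) S=69.0215 payoff=40.0885 vs cont=39.5619 → 40.0885 [stop]  node(5,1) S=85.2501 payoff=23.8599 vs cont=23.8991 → 23.8991 [wait]  node(5,2) S=105.2943 payoff=3.8157 vs cont=9.5535 → 9.5535 [wait]  node(5,3) S=130.0515 payoff=0.0000 vs cont=1.8068 → 1.8068 [wait]  node(5,4) S=160.6296 payoff=0.0000 vs cont=0.0000 → 0.0000 [wait]  node(5,5) S=198.3973 payoff=0.0000 vs cont=0.0000 → 0.0000 [wait]  ⇒ S*(5)=69.0215
t_4: node(4,0) S=76.7078 payoff=32.4022 vs cont=31.8950 → 32.4022 [stop]  node(4,1) S=94.7436 payoff=14.3664 vs cont=16.6948 → 16.6948 [wait]  node(4,2) S=117.0200 payoff=0.0000 vs cont=5.6793 → 5.6793 [wait]  node(4,3) S=144.5341 payoff=0.0000 vs cont=0.9053 → 0.9053 [wait]  node(4,4) S=178.5174 payoff=0.0000 vs cont=0.0000 → 0.0000 [wait]  ⇒ S*(4)=76.7078
t_3: node(3,0) S=85.2501 payoff=23.8599 vs cont=24.4839 → 24.4839 [wait]  node(3,1) S=105.2943 payoff=3.8157 vs cont=11.1709 → 11.1709 [wait]  node(3,2) S=130.0515 payoff=0.0000 vs cont=3.2928 → 3.2928 [wait]  node(3,3) S=160.6296 payoff=0.0000 vs cont=0.4535 → 0.4535 [wait]  ⇒ S*(3)=-
t_2: node(2,0) S=94.7436 payoff=14.3664 vs cont=17.7871 → 17.7871 [wait]  node(2,1) S=117.0200 payoff=0.0000 vs cont=7.2240 → 7.2240 [wait]  node(2,2) S=144.5341 payoff=0.0000 vs cont=1.8739 → 1.8739 [wait]  ⇒ S*(2)=-
t_1: node(1,0) S=105.2943 payoff=3.8157 vs cont=12.4814 → 12.4814 [wait]  node(1,1) S=130.0515 payoff=0.0000 vs cont=4.5453 → 4.5453 [wait]  ⇒ S*(1)=-
t_0: node(0,0) S=117.0200 payoff=0.0000 vs cont=8.4995 → 8.4995 [wait]  ⇒ S*(0)=-

price = 8.4995
boundary = - - - - 76.7078 69.0215 76.7078 85.2501
tree:
8.4995
12.4814 4.5453
17.7871 7.2240 1.8739
24.4839 11.1709 3.2928 0.4535
32.4022 16.6948 5.6793 0.9053 0.0000
40.0885 23.8991 9.5535 1.8068 0.0000 0.0000
47.0046 32.4022 15.5112 3.6063 0.0000 0.0000 0.0000
53.2277 40.0885 23.8599 7.1979 0.0000 0.0000 0.0000 0.0000
58.8273 47.0046 32.4022 14.3664 0.0000 0.0000 0.0000 0.0000 0.0000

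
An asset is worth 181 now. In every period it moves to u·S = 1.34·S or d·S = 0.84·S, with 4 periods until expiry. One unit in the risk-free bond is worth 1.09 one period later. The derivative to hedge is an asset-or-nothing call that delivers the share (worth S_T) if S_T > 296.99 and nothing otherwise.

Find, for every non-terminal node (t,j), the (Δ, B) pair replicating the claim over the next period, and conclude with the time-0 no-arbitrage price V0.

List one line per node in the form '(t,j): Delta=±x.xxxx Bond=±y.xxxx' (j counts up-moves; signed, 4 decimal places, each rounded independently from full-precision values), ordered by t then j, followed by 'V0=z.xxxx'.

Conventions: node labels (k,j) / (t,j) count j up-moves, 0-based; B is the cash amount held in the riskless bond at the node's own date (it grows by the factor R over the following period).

(0,0): Delta=1.4028 Bond=-163.2702
(1,0): Delta=1.0126 Bond=-118.6430
(1,1): Delta=1.6473 Bond=-237.2860
(2,0): Delta=0.0000 Bond=0.0000
(2,1): Delta=1.6473 Bond=-258.6417
(2,2): Delta=1.6473 Bond=-258.6417
(3,0): Delta=0.0000 Bond=0.0000
(3,1): Delta=0.0000 Bond=0.0000
(3,2): Delta=2.6800 Bond=-563.8389
(3,3): Delta=1.0000 Bond=0.0000
V0=90.6285

The replicating-portfolio and risk-neutral prices coincide; use p* = (1.09−0.84)/(1.34−0.84) = 0.5000 for the latter.
Terminal payoffs: V(4,0)=0.0000, V(4,1)=0.0000, V(4,2)=0.0000, V(4,3)=365.8241, V(4,4)=583.5765
Node (3,0) S=107.2794: V=(p*·0.0000+(1−p*)·0.0000)/1.09=0.0000; Δ=(0.0000−0.0000)/(143.7544−90.1147)=0.0000; B=V−Δ·S=0.0000
Node (3,1) S=171.1362: V=(p*·0.0000+(1−p*)·0.0000)/1.09=0.0000; Δ=(0.0000−0.0000)/(229.3225−143.7544)=0.0000; B=V−Δ·S=0.0000
Node (3,2) S=273.0030: V=(p*·365.8241+(1−p*)·0.0000)/1.09=167.8092; Δ=(365.8241−0.0000)/(365.8241−229.3225)=2.6800; B=V−Δ·S=-563.8389
Node (3,3) S=435.5048: V=(p*·583.5765+(1−p*)·365.8241)/1.09=435.5048; Δ=(583.5765−365.8241)/(583.5765−365.8241)=1.0000; B=V−Δ·S=0.0000
Node (2,0) S=127.7136: V=(p*·0.0000+(1−p*)·0.0000)/1.09=0.0000; Δ=(0.0000−0.0000)/(171.1362−107.2794)=0.0000; B=V−Δ·S=0.0000
Node (2,1) S=203.7336: V=(p*·167.8092+(1−p*)·0.0000)/1.09=76.9767; Δ=(167.8092−0.0000)/(273.0030−171.1362)=1.6473; B=V−Δ·S=-258.6417
Node (2,2) S=325.0036: V=(p*·435.5048+(1−p*)·167.8092)/1.09=276.7496; Δ=(435.5048−167.8092)/(435.5048−273.0030)=1.6473; B=V−Δ·S=-258.6417
Node (1,0) S=152.0400: V=(p*·76.9767+(1−p*)·0.0000)/1.09=35.3104; Δ=(76.9767−0.0000)/(203.7336−127.7136)=1.0126; B=V−Δ·S=-118.6430
Node (1,1) S=242.5400: V=(p*·276.7496+(1−p*)·76.9767)/1.09=162.2597; Δ=(276.7496−76.9767)/(325.0036−203.7336)=1.6473; B=V−Δ·S=-237.2860
Node (0,0) S=181.0000: V=(p*·162.2597+(1−p*)·35.3104)/1.09=90.6285; Δ=(162.2597−35.3104)/(242.5400−152.0400)=1.4028; B=V−Δ·S=-163.2702
Verification: the root portfolio costs Δ(0,0)·S0 + B(0,0) = 90.6285, matching V0.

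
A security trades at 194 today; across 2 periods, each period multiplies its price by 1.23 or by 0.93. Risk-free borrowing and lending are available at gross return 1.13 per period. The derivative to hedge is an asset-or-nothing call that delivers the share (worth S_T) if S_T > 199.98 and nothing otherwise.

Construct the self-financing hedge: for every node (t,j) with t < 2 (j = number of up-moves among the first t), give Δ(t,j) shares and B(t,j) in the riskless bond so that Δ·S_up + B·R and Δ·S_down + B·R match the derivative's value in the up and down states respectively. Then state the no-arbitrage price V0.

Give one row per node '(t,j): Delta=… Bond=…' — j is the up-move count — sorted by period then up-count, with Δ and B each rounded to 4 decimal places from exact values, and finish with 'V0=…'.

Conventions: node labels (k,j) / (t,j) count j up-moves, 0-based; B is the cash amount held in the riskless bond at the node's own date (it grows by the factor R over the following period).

Under the risk-neutral measure, an up-move has probability p* = (R−d)/(u−d) = 0.6667 and values discount at R = 1.13.
Expiry values: V(2,0)=0.0000, V(2,1)=221.9166, V(2,2)=293.5026
Node (1,0) S=180.4200: V=(p*·221.9166+(1−p*)·0.0000)/1.13=130.9242; Δ=(221.9166−0.0000)/(221.9166−167.7906)=4.1000; B=V−Δ·S=-608.7978
Node (1,1) S=238.6200: V=(p*·293.5026+(1−p*)·221.9166)/1.13=238.6200; Δ=(293.5026−221.9166)/(293.5026−221.9166)=1.0000; B=V−Δ·S=0.0000
Node (0,0) S=194.0000: V=(p*·238.6200+(1−p*)·130.9242)/1.13=179.3995; Δ=(238.6200−130.9242)/(238.6200−180.4200)=1.8504; B=V−Δ·S=-179.5864
As a check, the time-0 holding Δ(0,0)·S0 + B(0,0) comes to 179.3995 — exactly V0.

(0,0): Delta=1.8504 Bond=-179.5864
(1,0): Delta=4.1000 Bond=-608.7978
(1,1): Delta=1.0000 Bond=0.0000
V0=179.3995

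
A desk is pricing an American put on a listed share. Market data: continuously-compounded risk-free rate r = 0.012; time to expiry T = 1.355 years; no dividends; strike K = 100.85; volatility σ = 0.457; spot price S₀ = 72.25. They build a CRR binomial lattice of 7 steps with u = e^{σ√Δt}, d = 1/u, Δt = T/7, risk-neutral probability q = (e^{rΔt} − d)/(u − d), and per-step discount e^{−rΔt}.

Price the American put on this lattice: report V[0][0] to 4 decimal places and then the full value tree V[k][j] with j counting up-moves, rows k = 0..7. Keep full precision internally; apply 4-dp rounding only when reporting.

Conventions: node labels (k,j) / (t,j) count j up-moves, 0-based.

price = 35.1781
tree:
35.1781
43.7655 25.0984
52.7078 33.3057 15.4215
61.3249 42.6822 22.2737 7.3140
68.5240 52.5224 31.1441 11.7901 2.0038
74.4119 61.3249 41.7597 18.6208 3.6897 0.0000
79.2274 68.5240 52.5224 28.6000 6.7938 0.0000 0.0000
83.1657 74.4119 61.3249 41.7597 12.5096 0.0000 0.0000 0.0000

Δt=0.19357, u=1.22270, d=0.81786, q=0.45565, disc=e^(-rΔt)=0.99768
k=7 terminal: V=max(K-S,0) → 83.1657 74.4119 61.3249 41.7597 12.5096 0.0000 0.0000 0.0000
k=6: j=0 S=21.6226 intr=79.2274 cont=78.9934 V=79.2274[EX]; j=1 S=32.3260 intr=68.5240 cont=68.2900 V=68.5240[EX]; j=2 S=48.3276 intr=52.5224 cont=52.2885 V=52.5224[EX]; j=3 S=72.2500 intr=28.6000 cont=28.3660 V=28.6000[EX]; j=4 S=108.0142 intr=0.0000 cont=6.7938 V=6.7938[hold]; j=5 S=161.4819 intr=0.0000 cont=0.0000 V=0.0000[hold]; j=6 S=241.4164 intr=0.0000 cont=0.0000 V=0.0000[hold]
k=5: j=0 S=26.4381 intr=74.4119 cont=74.1779 V=74.4119[EX]; j=1 S=39.5251 intr=61.3249 cont=61.0909 V=61.3249[EX]; j=2 S=59.0903 intr=41.7597 cont=41.5257 V=41.7597[EX]; j=3 S=88.3404 intr=12.5096 cont=18.6208 V=18.6208[hold]; j=4 S=132.0694 intr=0.0000 cont=3.6897 V=3.6897[hold]; j=5 S=197.4446 intr=0.0000 cont=0.0000 V=0.0000[hold]
k=4: j=0 S=32.3260 intr=68.5240 cont=68.2900 V=68.5240[EX]; j=1 S=48.3276 intr=52.5224 cont=52.2885 V=52.5224[EX]; j=2 S=72.2500 intr=28.6000 cont=31.1441 V=31.1441[hold]; j=3 S=108.0142 intr=0.0000 cont=11.7901 V=11.7901[hold]; j=4 S=161.4819 intr=0.0000 cont=2.0038 V=2.0038[hold]
k=3: j=0 S=39.5251 intr=61.3249 cont=61.0909 V=61.3249[EX]; j=1 S=59.0903 intr=41.7597 cont=42.6822 V=42.6822[hold]; j=2 S=88.3404 intr=12.5096 cont=22.2737 V=22.2737[hold]; j=3 S=132.0694 intr=0.0000 cont=7.3140 V=7.3140[hold]
k=2: j=0 S=48.3276 intr=52.5224 cont=52.7078 V=52.7078[hold]; j=1 S=72.2500 intr=28.6000 cont=33.3057 V=33.3057[hold]; j=2 S=108.0142 intr=0.0000 cont=15.4215 V=15.4215[hold]
k=1: j=0 S=59.0903 intr=41.7597 cont=43.7655 V=43.7655[hold]; j=1 S=88.3404 intr=12.5096 cont=25.0984 V=25.0984[hold]
k=0: j=0 S=72.2500 intr=28.6000 cont=35.1781 V=35.1781[hold]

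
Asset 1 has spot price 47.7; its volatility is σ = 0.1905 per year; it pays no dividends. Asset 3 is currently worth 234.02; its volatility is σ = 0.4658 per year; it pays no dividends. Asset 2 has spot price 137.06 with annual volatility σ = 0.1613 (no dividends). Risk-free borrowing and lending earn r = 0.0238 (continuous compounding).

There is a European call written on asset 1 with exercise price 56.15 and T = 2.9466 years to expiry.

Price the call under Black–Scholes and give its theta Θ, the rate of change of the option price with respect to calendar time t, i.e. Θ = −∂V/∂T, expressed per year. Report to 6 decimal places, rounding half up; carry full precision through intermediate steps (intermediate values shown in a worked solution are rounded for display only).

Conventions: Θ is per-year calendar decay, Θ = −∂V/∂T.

price = 4.431613
Θ = -1.455832

σ√T = 0.1905·√2.9466 = 0.327006
d₁ = (ln(S/K) + (r+σ²/2)T) / (σ√T) = (ln(47.7/56.15) + (0.0238+0.1905²/2)·2.9466) / 0.327006 = (-0.163095 + 0.123596) / 0.327006 = -0.120792
d₂ = d₁ − σ√T = -0.120792 − 0.327006 = -0.447798
e^{−rT} = 0.932273
N(d₁) = 0.451928,  N(d₂) = 0.327149
Call price V = S·N(d₁) − K·e^{−rT}·N(d₂) = 21.556956 − 17.125343 = 4.431613
φ(d₁) = (1/√(2π))·e^{−d₁²/2} = 0.396042
Θ = −S·φ(d₁)·σ/(2√T) − r·K·e^{−rT}·N(d₂) = −1.048249 − 0.407583 = -1.455832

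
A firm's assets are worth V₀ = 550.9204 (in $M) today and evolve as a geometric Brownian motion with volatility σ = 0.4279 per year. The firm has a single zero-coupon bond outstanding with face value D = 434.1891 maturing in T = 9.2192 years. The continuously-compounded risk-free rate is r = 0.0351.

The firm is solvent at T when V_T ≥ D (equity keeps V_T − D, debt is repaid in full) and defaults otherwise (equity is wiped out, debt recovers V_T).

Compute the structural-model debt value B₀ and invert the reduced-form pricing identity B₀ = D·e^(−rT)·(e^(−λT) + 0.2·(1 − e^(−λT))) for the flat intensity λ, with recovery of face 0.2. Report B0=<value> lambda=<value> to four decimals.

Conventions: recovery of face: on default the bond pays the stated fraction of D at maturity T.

B0=206.9866 lambda=0.0603

Apply the equity-as-call identities (strike 434.1891, horizon 9.2192 years):
d₁ = [ln(V₀/D) + (r + σ²/2)T] / (σ√T)
   = [ln(550.9204/434.1891) + (0.0351 + 0.5·0.4279²)·9.2192] / (0.4279·√9.2192)
   = [0.238110 + 1.167604] / 1.299239 = 1.081953
d₂ = d₁ − σ√T = 1.081953 − 1.299239 = -0.217286
N(d₁) = 0.860363,  N(d₂) = 0.413993,  e^(−rT) = 0.723544
E₀ = V₀·N(d₁) − D·e^(−rT)·N(d₂)
   = 550.9204·0.860363 − 434.1891·0.723544·0.413993 = 343.933784
B₀ = V₀ − E₀ = 550.9204 − 343.933784 = 206.986616
e^(−λT) = (B₀·e^(rT)/D − 0.2)/(1 − 0.2) = (206.9866·1.382086/434.1891 − 0.2)/0.8 = 0.57358491
λ = −ln(0.57358491)/9.2192 = 0.060293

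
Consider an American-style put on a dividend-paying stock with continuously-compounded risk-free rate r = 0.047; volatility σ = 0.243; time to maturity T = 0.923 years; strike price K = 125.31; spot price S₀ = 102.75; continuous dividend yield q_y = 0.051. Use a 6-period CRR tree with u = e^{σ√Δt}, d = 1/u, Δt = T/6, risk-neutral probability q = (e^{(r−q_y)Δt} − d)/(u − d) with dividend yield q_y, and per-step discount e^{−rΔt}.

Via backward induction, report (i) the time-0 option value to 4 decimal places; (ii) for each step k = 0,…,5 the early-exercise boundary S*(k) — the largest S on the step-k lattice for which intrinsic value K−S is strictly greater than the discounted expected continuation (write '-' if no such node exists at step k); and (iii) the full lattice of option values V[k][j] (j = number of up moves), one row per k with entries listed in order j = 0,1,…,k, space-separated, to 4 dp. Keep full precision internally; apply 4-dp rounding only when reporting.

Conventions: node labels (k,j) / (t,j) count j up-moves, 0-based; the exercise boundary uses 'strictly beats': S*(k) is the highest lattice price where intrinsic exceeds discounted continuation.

Δt=0.15383  u=1.10000  d=0.90909  q=0.47297  discount=0.99280
step 6 (expiry): payoffs max(K−S,0) = 67.3097 55.1299 40.3924 22.5600 0.9829 0.0000 0.0000
step 5: (k=5,j=0): S=63.8002, K−S=61.5098, hold=61.1056 ⇒ V=61.5098 exercise | (k=5,j=1): S=77.1980, K−S=48.1120, hold=47.8126 ⇒ V=48.1120 exercise | (k=5,j=2): S=93.4093, K−S=31.9007, hold=31.7280 ⇒ V=31.9007 exercise | (k=5,j=3): S=113.0248, K−S=12.2852, hold=12.2657 ⇒ V=12.2852 exercise | (k=5,j=4): S=136.7595, K−S=0.0000, hold=0.5143 ⇒ V=0.5143 continue | (k=5,j=5): S=165.4785, K−S=0.0000, hold=0.0000 ⇒ V=0.0000 continue  boundary S*=113.0248
step 4: (k=4,j=0): S=70.1801, K−S=55.1299, hold=54.7756 ⇒ V=55.1299 exercise | (k=4,j=1): S=84.9176, K−S=40.3924, hold=40.1532 ⇒ V=40.3924 exercise | (k=4,j=2): S=102.7500, K−S=22.5600, hold=22.4602 ⇒ V=22.5600 exercise | (k=4,j=3): S=124.3271, K−S=0.9829, hold=6.6695 ⇒ V=6.6695 continue | (k=4,j=4): S=150.4352, K−S=0.0000, hold=0.2691 ⇒ V=0.2691 continue  boundary S*=102.7500
step 3: (k=3,j=0): S=77.1980, K−S=48.1120, hold=47.8126 ⇒ V=48.1120 exercise | (k=3,j=1): S=93.4093, K−S=31.9007, hold=31.7280 ⇒ V=31.9007 exercise | (k=3,j=2): S=113.0248, K−S=12.2852, hold=14.9359 ⇒ V=14.9359 continue | (k=3,j=3): S=136.7595, K−S=0.0000, hold=3.6161 ⇒ V=3.6161 continue  boundary S*=93.4093
step 2: (k=2,j=0): S=84.9176, K−S=40.3924, hold=40.1532 ⇒ V=40.3924 exercise | (k=2,j=1): S=102.7500, K−S=22.5600, hold=23.7049 ⇒ V=23.7049 continue | (k=2,j=2): S=124.3271, K−S=0.9829, hold=9.5130 ⇒ V=9.5130 continue  boundary S*=84.9176
step 1: (k=1,j=0): S=93.4093, K−S=31.9007, hold=32.2656 ⇒ V=32.2656 continue | (k=1,j=1): S=113.0248, K−S=12.2852, hold=16.8701 ⇒ V=16.8701 continue  boundary S*=-
step 0: (k=0,j=0): S=102.7500, K−S=22.5600, hold=24.8040 ⇒ V=24.8040 continue  boundary S*=-

price = 24.8040
boundary = - - 84.9176 93.4093 102.7500 113.0248
tree:
24.8040
32.2656 16.8701
40.3924 23.7049 9.5130
48.1120 31.9007 14.9359 3.6161
55.1299 40.3924 22.5600 6.6695 0.2691
61.5098 48.1120 31.9007 12.2852 0.5143 0.0000
67.3097 55.1299 40.3924 22.5600 0.9829 0.0000 0.0000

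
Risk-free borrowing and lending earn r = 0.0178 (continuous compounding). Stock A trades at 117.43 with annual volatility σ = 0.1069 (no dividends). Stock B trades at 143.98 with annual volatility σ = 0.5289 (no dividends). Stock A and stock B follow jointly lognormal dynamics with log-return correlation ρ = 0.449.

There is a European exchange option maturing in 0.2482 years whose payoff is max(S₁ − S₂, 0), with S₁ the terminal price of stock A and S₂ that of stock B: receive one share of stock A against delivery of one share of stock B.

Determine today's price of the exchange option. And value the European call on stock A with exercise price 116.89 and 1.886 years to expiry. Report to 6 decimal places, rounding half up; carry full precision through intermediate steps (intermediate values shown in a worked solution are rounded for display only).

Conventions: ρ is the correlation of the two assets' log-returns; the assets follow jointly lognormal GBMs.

exchange price = 3.575421
price(stock A call K=116.89) = 9.168520

σ_eff = √(σ₁² + σ₂² − 2ρσ₁σ₂) = √(0.1069² + 0.5289² − 2·0.449·0.1069·0.5289) = 0.490296
d₁ = (ln(S₁/S₂) + (q₂ − q₁ + σ_eff²/2)T) / (σ_eff√T) = (ln(117.43/143.98) + (0.0 − 0.0 + 0.120195)·0.2482) / 0.244264 = -0.712342
d₂ = d₁ − σ_eff√T = -0.712342 − 0.244264 = -0.956606
N(d₁) = 0.238126,  N(d₂) = 0.169383
V = S₁·e^{−q₁T}·N(d₁) − S₂·e^{−q₂T}·N(d₂) = 27.963192 − 24.387772 = 3.575421
[vanilla: stock A call K=116.89]
σ√T = 0.1069·√1.886 = 0.146808
d₁ = (ln(S/K) + (r+σ²/2)T) / (σ√T) = (ln(117.43/116.89) + (0.0178+0.1069²/2)·1.886) / 0.146808 = (0.004609 + 0.044347) / 0.146808 = 0.333471
d₂ = d₁ − σ√T = 0.333471 − 0.146808 = 0.186664
e^{−rT} = 0.966986
N(d₁) = 0.630611,  N(d₂) = 0.574038
price = S·N(d₁) − K·e^{−rT}·N(d₂) = 74.052619 − 64.884098 = 9.168520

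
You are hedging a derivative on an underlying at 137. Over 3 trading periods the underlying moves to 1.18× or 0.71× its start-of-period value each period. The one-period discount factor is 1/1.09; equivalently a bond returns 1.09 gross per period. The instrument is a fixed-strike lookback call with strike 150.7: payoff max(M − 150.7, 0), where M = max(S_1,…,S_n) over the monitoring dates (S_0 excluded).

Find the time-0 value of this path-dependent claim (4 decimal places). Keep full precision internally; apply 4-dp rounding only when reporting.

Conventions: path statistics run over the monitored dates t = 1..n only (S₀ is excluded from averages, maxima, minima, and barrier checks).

Risk-neutral up-probability p* = (R−d)/(u−d) = (1.09−0.71)/(1.18−0.71) = 0.8085; the claim prices as the p*-weighted sum of path payoffs discounted by R^3.
Enumerate all 2^3 = 8 price paths (U = up ×1.18, D = down ×0.71); each path with k up-moves has probability p*^k·(1−p*)^(3−k).
DDD: M=97.2700, payoff=0.0000, prob=0.007022
UDD: M=161.6600, payoff=10.9600, prob=0.029647
DUD: M=114.7786, payoff=0.0000, prob=0.029647
UUD: M=190.7588, payoff=40.0588, prob=0.125175
DDU: M=97.2700, payoff=0.0000, prob=0.029647
UDU: M=161.6600, payoff=10.9600, prob=0.125175
DUU: M=135.4387, payoff=0.0000, prob=0.125175
UUU: M=225.0954, payoff=74.3954, prob=0.528515
Price = Σ prob·payoff / R^3 = 46.030251 / 1.295029 = 35.5438

price = 35.5438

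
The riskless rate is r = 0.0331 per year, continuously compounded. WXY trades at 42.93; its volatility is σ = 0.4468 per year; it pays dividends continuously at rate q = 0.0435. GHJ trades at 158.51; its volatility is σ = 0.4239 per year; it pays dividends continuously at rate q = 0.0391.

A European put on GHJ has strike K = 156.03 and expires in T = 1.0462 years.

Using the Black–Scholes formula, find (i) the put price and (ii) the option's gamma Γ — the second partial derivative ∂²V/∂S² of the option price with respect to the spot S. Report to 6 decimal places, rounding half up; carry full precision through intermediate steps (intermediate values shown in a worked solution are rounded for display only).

price = 25.278492
Γ = 0.005416

σ√T = 0.4239·√1.0462 = 0.433582
d₁ = (ln(S/K) + (r−q+σ²/2)T) / (σ√T) = (ln(158.51/156.03) + (0.0331−0.0391+0.4239²/2)·1.0462) / 0.433582 = (0.015769 + 0.087719) / 0.433582 = 0.238683
d₂ = d₁ − σ√T = 0.238683 − 0.433582 = -0.194898
e^{−rT} = 0.965964
e^{−qT} = 0.959919
N(−d₁) = 0.405676,  N(−d₂) = 0.577264
Put price V = K·e^{−rT}·N(−d₂) − S·e^{−qT}·N(−d₁) = 87.004773 − 61.726281 = 25.278492
φ(d₁) = (1/√(2π))·e^{−d₁²/2} = 0.387739
Γ = e^{−qT}·φ(d₁) / (S·σ·√T) = 0.005416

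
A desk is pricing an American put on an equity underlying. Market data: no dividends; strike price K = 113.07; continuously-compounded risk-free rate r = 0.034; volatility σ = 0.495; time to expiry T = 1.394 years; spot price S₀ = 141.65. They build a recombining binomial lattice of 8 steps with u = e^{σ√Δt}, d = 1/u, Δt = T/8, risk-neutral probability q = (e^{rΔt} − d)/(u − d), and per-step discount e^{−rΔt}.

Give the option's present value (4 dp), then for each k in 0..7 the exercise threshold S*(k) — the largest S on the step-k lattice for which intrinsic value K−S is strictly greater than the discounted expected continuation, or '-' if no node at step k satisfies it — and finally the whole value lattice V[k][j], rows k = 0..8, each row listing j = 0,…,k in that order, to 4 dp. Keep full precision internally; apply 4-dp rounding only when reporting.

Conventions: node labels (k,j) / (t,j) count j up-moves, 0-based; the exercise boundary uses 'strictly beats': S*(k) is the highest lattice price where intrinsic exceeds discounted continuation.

Δt=0.17425, u=1.22953, d=0.81332, q=0.46280, disc=e^(-rΔt)=0.99409
k=8 terminal: V=max(K-S,0) → 85.9485 72.0695 51.0881 19.3697 0.0000 0.0000 0.0000 0.0000 0.0000
k=7: j=0 S=33.3466 intr=79.7234 cont=79.0555 V=79.7234[EX]; j=1 S=50.4112 intr=62.6588 cont=61.9909 V=62.6588[EX]; j=2 S=76.2084 intr=36.8616 cont=36.1937 V=36.8616[EX]; j=3 S=115.2069 intr=0.0000 cont=10.3439 V=10.3439[hold]; j=4 S=174.1624 intr=0.0000 cont=0.0000 V=0.0000[hold]; j=5 S=263.2875 intr=0.0000 cont=0.0000 V=0.0000[hold]; j=6 S=398.0211 intr=0.0000 cont=0.0000 V=0.0000[hold]; j=7 S=601.7026 intr=0.0000 cont=0.0000 V=0.0000[hold]  S*(7)=76.2084
k=6: j=0 S=41.0005 intr=72.0695 cont=71.4016 V=72.0695[EX]; j=1 S=61.9819 intr=51.0881 cont=50.4202 V=51.0881[EX]; j=2 S=93.7003 intr=19.3697 cont=24.4439 V=24.4439[hold]; j=3 S=141.6500 intr=0.0000 cont=5.5239 V=5.5239[hold]; j=4 S=214.1373 intr=0.0000 cont=0.0000 V=0.0000[hold]; j=5 S=323.7190 intr=0.0000 cont=0.0000 V=0.0000[hold]; j=6 S=489.3775 intr=0.0000 cont=0.0000 V=0.0000[hold]  S*(6)=61.9819
k=5: j=0 S=50.4112 intr=62.6588 cont=61.9909 V=62.6588[EX]; j=1 S=76.2084 intr=36.8616 cont=38.5282 V=38.5282[hold]; j=2 S=115.2069 intr=0.0000 cont=15.5950 V=15.5950[hold]; j=3 S=174.1624 intr=0.0000 cont=2.9499 V=2.9499[hold]; j=4 S=263.2875 intr=0.0000 cont=0.0000 V=0.0000[hold]; j=5 S=398.0211 intr=0.0000 cont=0.0000 V=0.0000[hold]  S*(5)=50.4112
k=4: j=0 S=61.9819 intr=51.0881 cont=51.1869 V=51.1869[hold]; j=1 S=93.7003 intr=19.3697 cont=27.7497 V=27.7497[hold]; j=2 S=141.6500 intr=0.0000 cont=9.6853 V=9.6853[hold]; j=3 S=214.1373 intr=0.0000 cont=1.5753 V=1.5753[hold]; j=4 S=323.7190 intr=0.0000 cont=0.0000 V=0.0000[hold]  S*(4)=-
k=3: j=0 S=76.2084 intr=36.8616 cont=40.1018 V=40.1018[hold]; j=1 S=115.2069 intr=0.0000 cont=19.2749 V=19.2749[hold]; j=2 S=174.1624 intr=0.0000 cont=5.8969 V=5.8969[hold]; j=3 S=263.2875 intr=0.0000 cont=0.8413 V=0.8413[hold]  S*(3)=-
k=2: j=0 S=93.7003 intr=19.3697 cont=30.2831 V=30.2831[hold]; j=1 S=141.6500 intr=0.0000 cont=13.0063 V=13.0063[hold]; j=2 S=214.1373 intr=0.0000 cont=3.5361 V=3.5361[hold]  S*(2)=-
k=1: j=0 S=115.2069 intr=0.0000 cont=22.1557 V=22.1557[hold]; j=1 S=174.1624 intr=0.0000 cont=8.5725 V=8.5725[hold]  S*(1)=-
k=0: j=0 S=141.6500 intr=0.0000 cont=15.7756 V=15.7756[hold]  S*(0)=-

price = 15.7756
boundary = - - - - - 50.4112 61.9819 76.2084
tree:
15.7756
22.1557 8.5725
30.2831 13.0063 3.5361
40.1018 19.2749 5.8969 0.8413
51.1869 27.7497 9.6853 1.5753 0.0000
62.6588 38.5282 15.5950 2.9499 0.0000 0.0000
72.0695 51.0881 24.4439 5.5239 0.0000 0.0000 0.0000
79.7234 62.6588 36.8616 10.3439 0.0000 0.0000 0.0000 0.0000
85.9485 72.0695 51.0881 19.3697 0.0000 0.0000 0.0000 0.0000 0.0000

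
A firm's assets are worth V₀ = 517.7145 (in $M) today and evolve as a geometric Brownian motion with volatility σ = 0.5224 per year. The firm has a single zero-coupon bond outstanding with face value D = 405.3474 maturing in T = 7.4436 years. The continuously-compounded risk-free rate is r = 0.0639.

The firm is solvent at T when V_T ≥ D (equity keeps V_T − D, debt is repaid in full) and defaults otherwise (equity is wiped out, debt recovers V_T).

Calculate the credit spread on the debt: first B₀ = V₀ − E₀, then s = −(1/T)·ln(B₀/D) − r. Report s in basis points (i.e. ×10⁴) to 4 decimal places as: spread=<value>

spread=584.3697

With assets at 517.7145 and a single debt payment of 405.3474 at 7.4436 years:
d₁ = [ln(V₀/D) + (r + σ²/2)T] / (σ√T)
   = [ln(517.7145/405.3474) + (0.0639 + 0.5·0.5224²)·7.4436] / (0.5224·√7.4436)
   = [0.244679 + 1.491332] / 1.425262 = 1.218030
d₂ = d₁ − σ√T = 1.218030 − 1.425262 = -0.207232
N(d₁) = 0.888394,  N(d₂) = 0.417914,  e^(−rT) = 0.621483
E₀ = V₀·N(d₁) − D·e^(−rT)·N(d₂)
   = 517.7145·0.888394 − 405.3474·0.621483·0.417914 = 354.654703
B₀ = V₀ − E₀ = 517.7145 − 354.654703 = 163.059797
spread = −(1/T)·ln(B₀/D) − r = −(1/7.4436)·ln(163.059797/405.3474) − 0.0639 = 0.05843697
in basis points: 0.05843697 × 10⁴ = 584.3697 bp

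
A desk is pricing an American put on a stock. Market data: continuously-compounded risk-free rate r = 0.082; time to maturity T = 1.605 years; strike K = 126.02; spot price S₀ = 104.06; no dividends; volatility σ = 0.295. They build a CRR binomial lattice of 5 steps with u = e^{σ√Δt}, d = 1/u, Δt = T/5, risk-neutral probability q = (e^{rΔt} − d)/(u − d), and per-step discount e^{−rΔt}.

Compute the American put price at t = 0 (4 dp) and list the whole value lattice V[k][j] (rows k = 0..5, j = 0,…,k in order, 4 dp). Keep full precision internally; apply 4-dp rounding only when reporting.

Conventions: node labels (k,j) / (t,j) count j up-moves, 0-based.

price = 23.8392
tree:
23.8392
37.9766 12.8682
51.5280 22.6524 5.0954
62.9936 37.9766 10.6022 0.6142
72.6944 51.5280 21.9600 1.3642 0.0000
80.9021 62.9936 37.9766 3.0297 0.0000 0.0000

Δt=0.32100  u=1.18192  d=0.84608  q=0.53773  discount=0.97402
step 5 (expiry): payoffs max(K−S,0) = 80.9021 62.9936 37.9766 3.0297 0.0000 0.0000
k=4: (k=4,j=0): S=53.3256, K−S=72.6944, hold=69.4206 ⇒ V=72.6944 exercise | (k=4,j=1): S=74.4920, K−S=51.5280, hold=48.2541 ⇒ V=51.5280 exercise | (k=4,j=2): S=104.0600, K−S=21.9600, hold=18.6862 ⇒ V=21.9600 exercise | (k=4,j=3): S=145.3643, K−S=0.0000, hold=1.3642 ⇒ V=1.3642 continue | (k=4,j=4): S=203.0635, K−S=0.0000, hold=0.0000 ⇒ V=0.0000 continue
k=3: (k=3,j=0): S=63.0264, K−S=62.9936, hold=59.7197 ⇒ V=62.9936 exercise | (k=3,j=1): S=88.0434, K−S=37.9766, hold=34.7028 ⇒ V=37.9766 exercise | (k=3,j=2): S=122.9903, K−S=3.0297, hold=10.6022 ⇒ V=10.6022 continue | (k=3,j=3): S=171.8086, K−S=0.0000, hold=0.6142 ⇒ V=0.6142 continue
k=2: (k=2,j=0): S=74.4920, K−S=51.5280, hold=48.2541 ⇒ V=51.5280 exercise | (k=2,j=1): S=104.0600, K−S=21.9600, hold=22.6524 ⇒ V=22.6524 continue | (k=2,j=2): S=145.3643, K−S=0.0000, hold=5.0954 ⇒ V=5.0954 continue
k=1: (k=1,j=0): S=88.0434, K−S=37.9766, hold=35.0654 ⇒ V=37.9766 exercise | (k=1,j=1): S=122.9903, K−S=3.0297, hold=12.8682 ⇒ V=12.8682 continue
k=0: (k=0,j=0): S=104.0600, K−S=21.9600, hold=23.8392 ⇒ V=23.8392 continue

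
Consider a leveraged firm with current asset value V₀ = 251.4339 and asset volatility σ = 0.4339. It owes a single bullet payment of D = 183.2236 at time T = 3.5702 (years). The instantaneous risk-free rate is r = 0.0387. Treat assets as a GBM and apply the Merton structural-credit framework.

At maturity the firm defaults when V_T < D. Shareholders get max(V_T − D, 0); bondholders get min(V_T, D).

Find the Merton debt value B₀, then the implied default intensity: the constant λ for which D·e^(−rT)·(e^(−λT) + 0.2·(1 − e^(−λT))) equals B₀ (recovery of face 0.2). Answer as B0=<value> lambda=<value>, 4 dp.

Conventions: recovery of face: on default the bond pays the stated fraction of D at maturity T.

B0=131.0557 lambda=0.0708

With assets at 251.4339 and a single debt payment of 183.2236 at 3.5702 years:
d₁ = [ln(V₀/D) + (r + σ²/2)T] / (σ√T)
   = [ln(251.4339/183.2236) + (0.0387 + 0.5·0.4339²)·3.5702] / (0.4339·√3.5702)
   = [0.316473 + 0.474246] / 0.819853 = 0.964464
d₂ = d₁ − σ√T = 0.964464 − 0.819853 = 0.144612
N(d₁) = 0.832593,  N(d₂) = 0.557491,  e^(−rT) = 0.870953
E₀ = V₀·N(d₁) − D·e^(−rT)·N(d₂)
   = 251.4339·0.832593 − 183.2236·0.870953·0.557491 = 120.378197
B₀ = V₀ − E₀ = 251.4339 − 120.378197 = 131.055703
e^(−λT) = (B₀·e^(rT)/D − 0.2)/(1 − 0.2) = (131.0557·1.148167/183.2236 − 0.2)/0.8 = 0.77657236
λ = −ln(0.77657236)/3.5702 = 0.070827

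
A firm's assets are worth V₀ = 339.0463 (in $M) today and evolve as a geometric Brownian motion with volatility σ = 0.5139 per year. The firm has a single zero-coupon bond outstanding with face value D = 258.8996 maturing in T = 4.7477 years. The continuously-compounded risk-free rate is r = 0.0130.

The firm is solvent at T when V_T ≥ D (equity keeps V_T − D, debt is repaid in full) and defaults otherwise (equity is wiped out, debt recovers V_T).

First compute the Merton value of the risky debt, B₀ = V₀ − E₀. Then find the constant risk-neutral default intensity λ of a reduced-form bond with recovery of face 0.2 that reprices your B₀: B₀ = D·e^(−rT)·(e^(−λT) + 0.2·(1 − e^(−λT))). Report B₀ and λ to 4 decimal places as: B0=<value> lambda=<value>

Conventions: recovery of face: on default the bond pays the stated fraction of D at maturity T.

B0=162.8373 lambda=0.1125

Work the structural quantities from V₀ = 339.0463 against face 258.8996:
d₁ = [ln(V₀/D) + (r + σ²/2)T] / (σ√T)
   = [ln(339.0463/258.8996) + (0.0130 + 0.5·0.5139²)·4.7477] / (0.5139·√4.7477)
   = [0.269696 + 0.688638] / 1.119748 = 0.855848
d₂ = d₁ − σ√T = 0.855848 − 1.119748 = -0.263900
N(d₁) = 0.803959,  N(d₂) = 0.395929,  e^(−rT) = 0.940146
E₀ = V₀·N(d₁) − D·e^(−rT)·N(d₂)
   = 339.0463·0.803959 − 258.8996·0.940146·0.395929 = 176.208988
B₀ = V₀ − E₀ = 339.0463 − 176.208988 = 162.837312
e^(−λT) = (B₀·e^(rT)/D − 0.2)/(1 − 0.2) = (162.8373·1.063665/258.8996 − 0.2)/0.8 = 0.58625211
λ = −ln(0.58625211)/4.7477 = 0.112477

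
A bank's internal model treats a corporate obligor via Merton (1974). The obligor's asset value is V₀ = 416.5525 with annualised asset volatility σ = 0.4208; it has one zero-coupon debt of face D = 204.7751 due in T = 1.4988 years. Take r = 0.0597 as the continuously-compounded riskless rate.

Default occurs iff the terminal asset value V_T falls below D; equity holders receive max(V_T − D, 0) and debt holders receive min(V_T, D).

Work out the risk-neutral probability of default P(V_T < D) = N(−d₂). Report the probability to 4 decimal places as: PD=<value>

Apply the equity-as-call identities (strike 204.7751, horizon 1.4988 years):
d₁ = [ln(V₀/D) + (r + σ²/2)T] / (σ√T)
   = [ln(416.5525/204.7751) + (0.0597 + 0.5·0.4208²)·1.4988] / (0.4208·√1.4988)
   = [0.710100 + 0.222177] / 0.515166 = 1.809661
d₂ = d₁ − σ√T = 1.809661 − 0.515166 = 1.294495
risk-neutral PD = N(−d₂) = N(-1.294495) = 0.097747

PD=0.0977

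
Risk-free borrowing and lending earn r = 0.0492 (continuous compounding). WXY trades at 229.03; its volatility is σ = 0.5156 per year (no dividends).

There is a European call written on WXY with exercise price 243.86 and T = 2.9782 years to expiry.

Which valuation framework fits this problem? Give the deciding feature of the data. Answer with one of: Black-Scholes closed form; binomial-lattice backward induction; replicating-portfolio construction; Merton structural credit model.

framework: Black-Scholes closed form

Key observation: a European-exercise option on WXY struck at 243.86 — a GBM underlying with constant parameters — admits an analytic price: the data contain no early exercise, no discrete tree, no debt structure.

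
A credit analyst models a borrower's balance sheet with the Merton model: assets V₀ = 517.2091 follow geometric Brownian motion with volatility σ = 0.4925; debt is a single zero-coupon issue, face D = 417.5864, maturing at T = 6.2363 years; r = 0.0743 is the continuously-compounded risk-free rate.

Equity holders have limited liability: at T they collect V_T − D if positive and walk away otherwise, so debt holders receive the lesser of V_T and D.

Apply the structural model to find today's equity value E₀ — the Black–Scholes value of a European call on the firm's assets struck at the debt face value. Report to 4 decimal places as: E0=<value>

Apply the equity-as-call identities (strike 417.5864, horizon 6.2363 years):
d₁ = [ln(V₀/D) + (r + σ²/2)T] / (σ√T)
   = [ln(517.2091/417.5864) + (0.0743 + 0.5·0.4925²)·6.2363] / (0.4925·√6.2363)
   = [0.213956 + 1.219684] / 1.229900 = 1.165656
d₂ = d₁ − σ√T = 1.165656 − 1.229900 = -0.064244
N(d₁) = 0.878123,  N(d₂) = 0.474388,  e^(−rT) = 0.629168
E₀ = V₀·N(d₁) − D·e^(−rT)·N(d₂)
   = 517.2091·0.878123 − 417.5864·0.629168·0.474388 = 329.536416

E0=329.5364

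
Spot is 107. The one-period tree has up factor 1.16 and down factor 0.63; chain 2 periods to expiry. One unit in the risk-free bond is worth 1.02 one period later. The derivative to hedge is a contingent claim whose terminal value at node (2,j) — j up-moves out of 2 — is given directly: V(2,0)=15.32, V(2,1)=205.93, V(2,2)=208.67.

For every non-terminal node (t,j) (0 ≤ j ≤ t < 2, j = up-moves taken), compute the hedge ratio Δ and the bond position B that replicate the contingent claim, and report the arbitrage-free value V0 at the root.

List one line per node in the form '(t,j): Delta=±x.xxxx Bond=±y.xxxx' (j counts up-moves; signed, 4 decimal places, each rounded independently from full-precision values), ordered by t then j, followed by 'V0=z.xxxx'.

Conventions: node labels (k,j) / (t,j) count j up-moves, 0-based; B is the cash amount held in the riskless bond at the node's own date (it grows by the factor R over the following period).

(0,0): Delta=0.9053 Bond=89.7095
(1,0): Delta=5.3351 Bond=-207.1119
(1,1): Delta=0.0417 Bond=198.6990
V0=186.5760

Under the risk-neutral measure, an up-move has probability p* = (R−d)/(u−d) = 0.7358 and values discount at R = 1.02.
At maturity the claim pays: V(2,0)=15.3200, V(2,1)=205.9300, V(2,2)=208.6700
(1,0): S=67.4100. Δ = (V_up−V_dn)/(S_up−S_dn) = (205.9300−15.3200)/(78.1956−42.4683) = 5.3351. V = [p*·205.9300 + (1−p*)·15.3200]/1.02 = 152.5296. B = V − Δ·S = -207.1119.
(1,1): S=124.1200. Δ = (V_up−V_dn)/(S_up−S_dn) = (208.6700−205.9300)/(143.9792−78.1956) = 0.0417. V = [p*·208.6700 + (1−p*)·205.9300]/1.02 = 203.8688. B = V − Δ·S = 198.6990.
(0,0): S=107.0000. Δ = (V_up−V_dn)/(S_up−S_dn) = (203.8688−152.5296)/(124.1200−67.4100) = 0.9053. V = [p*·203.8688 + (1−p*)·152.5296]/1.02 = 186.5760. B = V − Δ·S = 89.7095.
Sanity check at the root: Δ(0,0)·S0 + B(0,0) reproduces V0 = 186.5760.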